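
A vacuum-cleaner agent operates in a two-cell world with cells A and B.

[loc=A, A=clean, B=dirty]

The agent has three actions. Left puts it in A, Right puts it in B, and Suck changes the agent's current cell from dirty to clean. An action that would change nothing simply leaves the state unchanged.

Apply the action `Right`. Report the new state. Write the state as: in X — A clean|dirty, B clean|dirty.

in B — A clean, B dirty

start: in A — A clean, B dirty
t=1 Right ⇒ in B — A clean, B dirty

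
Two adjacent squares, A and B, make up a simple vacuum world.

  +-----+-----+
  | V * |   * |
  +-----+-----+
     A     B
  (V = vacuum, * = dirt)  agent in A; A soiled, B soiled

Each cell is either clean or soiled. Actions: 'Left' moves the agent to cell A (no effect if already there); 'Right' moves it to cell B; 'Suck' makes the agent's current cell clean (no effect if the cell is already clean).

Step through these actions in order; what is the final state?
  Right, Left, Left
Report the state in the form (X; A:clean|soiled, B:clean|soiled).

1. Right → (B; A:soiled, B:soiled)
2. Left → (A; A:soiled, B:soiled)
3. Left → (A; A:soiled, B:soiled)

(A; A:soiled, B:soiled)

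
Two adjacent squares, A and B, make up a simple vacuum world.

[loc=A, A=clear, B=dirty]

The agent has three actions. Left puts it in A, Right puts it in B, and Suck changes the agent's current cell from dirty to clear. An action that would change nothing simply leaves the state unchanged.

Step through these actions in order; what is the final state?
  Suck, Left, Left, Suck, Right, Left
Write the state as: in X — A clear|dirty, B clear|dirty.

in A — A clear, B dirty

1. Suck → in A — A clear, B dirty
2. Left → in A — A clear, B dirty
3. Left → in A — A clear, B dirty
4. Suck → in A — A clear, B dirty
5. Right → in B — A clear, B dirty
6. Left → in A — A clear, B dirty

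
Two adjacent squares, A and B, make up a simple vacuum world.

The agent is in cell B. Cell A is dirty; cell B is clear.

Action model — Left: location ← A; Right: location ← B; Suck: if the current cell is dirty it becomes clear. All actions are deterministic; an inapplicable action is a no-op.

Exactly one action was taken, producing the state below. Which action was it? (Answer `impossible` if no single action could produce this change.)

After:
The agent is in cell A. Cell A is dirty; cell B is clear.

try  Left: (A; A:dirty, B:clear)  ← match
try Right: (B; A:dirty, B:clear)
try  Suck: (B; A:dirty, B:clear)

Left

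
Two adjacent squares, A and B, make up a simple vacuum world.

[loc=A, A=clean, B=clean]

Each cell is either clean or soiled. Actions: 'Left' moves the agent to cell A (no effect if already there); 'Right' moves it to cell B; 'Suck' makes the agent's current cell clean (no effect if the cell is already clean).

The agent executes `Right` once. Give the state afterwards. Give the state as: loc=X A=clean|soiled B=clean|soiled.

loc=B A=clean B=clean

start: loc=A A=clean B=clean
t=1 Right ⇒ loc=B A=clean B=clean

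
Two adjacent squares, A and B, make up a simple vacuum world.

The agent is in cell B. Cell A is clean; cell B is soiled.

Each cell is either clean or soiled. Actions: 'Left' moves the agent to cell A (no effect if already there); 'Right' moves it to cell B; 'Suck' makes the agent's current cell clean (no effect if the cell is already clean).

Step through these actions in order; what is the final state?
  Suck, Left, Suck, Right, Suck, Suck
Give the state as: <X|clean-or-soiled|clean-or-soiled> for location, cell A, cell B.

<B|clean|clean>

Suck (#1): <B|clean|clean>
Left (#2): <A|clean|clean>
Suck (#3): <A|clean|clean>
Right (#4): <B|clean|clean>
Suck (#5): <B|clean|clean>
Suck (#6): <B|clean|clean>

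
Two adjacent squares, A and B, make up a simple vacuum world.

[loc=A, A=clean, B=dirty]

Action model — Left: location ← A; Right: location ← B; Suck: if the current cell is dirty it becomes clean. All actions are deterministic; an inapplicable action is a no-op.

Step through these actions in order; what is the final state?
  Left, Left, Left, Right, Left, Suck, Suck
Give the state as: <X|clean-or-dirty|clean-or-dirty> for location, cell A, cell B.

1) do Left; now <A|clean|dirty>
2) do Left; now <A|clean|dirty>
3) do Left; now <A|clean|dirty>
4) do Right; now <B|clean|dirty>
5) do Left; now <A|clean|dirty>
6) do Suck; now <A|clean|dirty>
7) do Suck; now <A|clean|dirty>

<A|clean|dirty>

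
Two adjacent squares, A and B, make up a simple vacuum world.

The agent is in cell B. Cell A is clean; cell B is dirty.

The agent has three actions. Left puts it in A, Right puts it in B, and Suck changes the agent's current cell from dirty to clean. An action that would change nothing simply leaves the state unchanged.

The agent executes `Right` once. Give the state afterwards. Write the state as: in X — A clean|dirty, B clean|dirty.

in B — A clean, B dirty

start: in B — A clean, B dirty
Right (#1): in B — A clean, B dirty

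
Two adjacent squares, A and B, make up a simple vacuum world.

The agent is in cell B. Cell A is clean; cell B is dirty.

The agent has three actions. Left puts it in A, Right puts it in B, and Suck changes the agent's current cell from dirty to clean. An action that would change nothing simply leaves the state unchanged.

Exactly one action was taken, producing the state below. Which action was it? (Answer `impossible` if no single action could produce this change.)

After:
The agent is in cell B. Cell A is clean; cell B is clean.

try  Left: (A; A:clean, B:dirty)
try Right: (B; A:clean, B:dirty)
try  Suck: (B; A:clean, B:clean)  ← match

Suck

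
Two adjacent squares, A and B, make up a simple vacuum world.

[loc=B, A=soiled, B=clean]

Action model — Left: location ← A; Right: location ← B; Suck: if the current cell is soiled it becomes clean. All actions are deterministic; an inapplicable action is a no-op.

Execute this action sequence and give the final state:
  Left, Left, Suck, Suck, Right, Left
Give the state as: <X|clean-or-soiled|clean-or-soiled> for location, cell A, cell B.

<A|clean|clean>

[1] after Left: <A|soiled|clean>
[2] after Left: <A|soiled|clean>
[3] after Suck: <A|clean|clean>
[4] after Suck: <A|clean|clean>
[5] after Right: <B|clean|clean>
[6] after Left: <A|clean|clean>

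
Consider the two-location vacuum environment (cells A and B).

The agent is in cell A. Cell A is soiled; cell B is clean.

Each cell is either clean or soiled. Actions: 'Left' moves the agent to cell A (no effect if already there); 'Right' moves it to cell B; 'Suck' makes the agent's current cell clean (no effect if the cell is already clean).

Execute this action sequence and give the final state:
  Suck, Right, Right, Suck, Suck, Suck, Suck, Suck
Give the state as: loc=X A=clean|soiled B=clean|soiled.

t=1 Suck ⇒ loc=A A=clean B=clean
t=2 Right ⇒ loc=B A=clean B=clean
t=3 Right ⇒ loc=B A=clean B=clean
t=4 Suck ⇒ loc=B A=clean B=clean
t=5 Suck ⇒ loc=B A=clean B=clean
t=6 Suck ⇒ loc=B A=clean B=clean
t=7 Suck ⇒ loc=B A=clean B=clean
t=8 Suck ⇒ loc=B A=clean B=clean

loc=B A=clean B=clean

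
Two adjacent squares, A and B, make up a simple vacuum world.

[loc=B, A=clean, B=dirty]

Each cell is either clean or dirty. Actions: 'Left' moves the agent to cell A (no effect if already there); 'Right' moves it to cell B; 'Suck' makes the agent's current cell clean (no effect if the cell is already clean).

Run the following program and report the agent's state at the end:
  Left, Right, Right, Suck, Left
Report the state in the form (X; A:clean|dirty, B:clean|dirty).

Left (#1): (A; A:clean, B:dirty)
Right (#2): (B; A:clean, B:dirty)
Right (#3): (B; A:clean, B:dirty)
Suck (#4): (B; A:clean, B:clean)
Left (#5): (A; A:clean, B:clean)

(A; A:clean, B:clean)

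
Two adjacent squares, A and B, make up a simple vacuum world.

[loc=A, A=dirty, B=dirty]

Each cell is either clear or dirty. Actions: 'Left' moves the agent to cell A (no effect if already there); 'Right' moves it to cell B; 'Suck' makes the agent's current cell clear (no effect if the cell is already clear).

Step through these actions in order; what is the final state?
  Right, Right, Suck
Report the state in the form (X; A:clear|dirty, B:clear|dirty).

(B; A:dirty, B:clear)

Right (#1): (B; A:dirty, B:dirty)
Right (#2): (B; A:dirty, B:dirty)
Suck (#3): (B; A:dirty, B:clear)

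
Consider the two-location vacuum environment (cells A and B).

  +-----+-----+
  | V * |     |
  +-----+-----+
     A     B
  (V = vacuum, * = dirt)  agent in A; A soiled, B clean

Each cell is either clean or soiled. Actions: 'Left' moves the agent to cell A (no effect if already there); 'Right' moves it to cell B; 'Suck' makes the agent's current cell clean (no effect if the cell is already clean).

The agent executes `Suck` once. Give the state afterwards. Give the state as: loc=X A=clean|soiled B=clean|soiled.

loc=A A=clean B=clean

start: loc=A A=soiled B=clean
1. Suck → loc=A A=clean B=clean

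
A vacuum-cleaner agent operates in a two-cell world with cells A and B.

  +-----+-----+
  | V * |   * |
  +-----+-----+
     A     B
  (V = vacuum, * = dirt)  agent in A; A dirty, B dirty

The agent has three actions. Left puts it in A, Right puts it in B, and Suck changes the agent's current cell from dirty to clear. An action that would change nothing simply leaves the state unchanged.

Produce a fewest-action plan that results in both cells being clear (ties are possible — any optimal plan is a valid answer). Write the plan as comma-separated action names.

1) do Suck; now (A; A:clear, B:dirty)
2) do Right; now (B; A:clear, B:dirty)
3) do Suck; now (B; A:clear, B:clear)
min 3: Suck A + move + Suck B

Suck, Right, Suck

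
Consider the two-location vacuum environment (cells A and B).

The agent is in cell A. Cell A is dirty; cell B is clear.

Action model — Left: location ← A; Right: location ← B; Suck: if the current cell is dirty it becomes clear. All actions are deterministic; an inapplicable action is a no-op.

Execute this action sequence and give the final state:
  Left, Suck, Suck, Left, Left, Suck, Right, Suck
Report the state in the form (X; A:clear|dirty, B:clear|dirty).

t=1 Left ⇒ (A; A:dirty, B:clear)
t=2 Suck ⇒ (A; A:clear, B:clear)
t=3 Suck ⇒ (A; A:clear, B:clear)
t=4 Left ⇒ (A; A:clear, B:clear)
t=5 Left ⇒ (A; A:clear, B:clear)
t=6 Suck ⇒ (A; A:clear, B:clear)
t=7 Right ⇒ (B; A:clear, B:clear)
t=8 Suck ⇒ (B; A:clear, B:clear)

(B; A:clear, B:clear)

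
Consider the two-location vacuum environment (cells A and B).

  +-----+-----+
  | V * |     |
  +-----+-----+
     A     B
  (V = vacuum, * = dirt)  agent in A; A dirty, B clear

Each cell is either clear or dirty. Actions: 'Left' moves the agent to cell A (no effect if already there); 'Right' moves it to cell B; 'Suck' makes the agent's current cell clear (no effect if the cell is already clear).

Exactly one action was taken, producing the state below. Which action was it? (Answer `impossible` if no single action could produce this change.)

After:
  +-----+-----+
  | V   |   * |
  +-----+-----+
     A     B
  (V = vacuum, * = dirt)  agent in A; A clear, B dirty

impossible

try  Left: (A; A:dirty, B:clear)
try Right: (B; A:dirty, B:clear)
try  Suck: (A; A:clear, B:clear)
no single action produces the after-state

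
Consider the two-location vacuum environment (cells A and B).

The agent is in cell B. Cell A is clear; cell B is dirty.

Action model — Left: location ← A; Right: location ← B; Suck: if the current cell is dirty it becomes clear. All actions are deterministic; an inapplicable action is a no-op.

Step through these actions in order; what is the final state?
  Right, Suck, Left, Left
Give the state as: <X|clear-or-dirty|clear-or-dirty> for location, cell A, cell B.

<A|clear|clear>

step 1/4 (Right): <B|clear|dirty>
step 2/4 (Suck): <B|clear|clear>
step 3/4 (Left): <A|clear|clear>
step 4/4 (Left): <A|clear|clear>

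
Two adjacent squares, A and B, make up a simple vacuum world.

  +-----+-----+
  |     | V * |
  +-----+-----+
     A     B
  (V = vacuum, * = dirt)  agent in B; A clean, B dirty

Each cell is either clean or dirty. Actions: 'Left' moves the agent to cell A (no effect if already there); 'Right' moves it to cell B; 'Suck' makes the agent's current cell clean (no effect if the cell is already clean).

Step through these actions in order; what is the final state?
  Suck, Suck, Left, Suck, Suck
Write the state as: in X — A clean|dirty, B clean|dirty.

1) do Suck; now in B — A clean, B clean
2) do Suck; now in B — A clean, B clean
3) do Left; now in A — A clean, B clean
4) do Suck; now in A — A clean, B clean
5) do Suck; now in A — A clean, B clean

in A — A clean, B clean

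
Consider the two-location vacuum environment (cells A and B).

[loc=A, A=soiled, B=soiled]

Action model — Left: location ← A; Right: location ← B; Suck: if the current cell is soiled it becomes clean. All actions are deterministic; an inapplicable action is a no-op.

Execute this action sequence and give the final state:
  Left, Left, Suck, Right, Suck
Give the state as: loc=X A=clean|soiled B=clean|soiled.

Left (#1): loc=A A=soiled B=soiled
Left (#2): loc=A A=soiled B=soiled
Suck (#3): loc=A A=clean B=soiled
Right (#4): loc=B A=clean B=soiled
Suck (#5): loc=B A=clean B=clean

loc=B A=clean B=clean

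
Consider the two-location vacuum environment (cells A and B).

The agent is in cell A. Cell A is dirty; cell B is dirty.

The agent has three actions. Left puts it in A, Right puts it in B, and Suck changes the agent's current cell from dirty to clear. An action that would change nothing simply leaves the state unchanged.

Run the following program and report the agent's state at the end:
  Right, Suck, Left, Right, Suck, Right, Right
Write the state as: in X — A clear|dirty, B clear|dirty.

in B — A dirty, B clear

[1] after Right: in B — A dirty, B dirty
[2] after Suck: in B — A dirty, B clear
[3] after Left: in A — A dirty, B clear
[4] after Right: in B — A dirty, B clear
[5] after Suck: in B — A dirty, B clear
[6] after Right: in B — A dirty, B clear
[7] after Right: in B — A dirty, B clear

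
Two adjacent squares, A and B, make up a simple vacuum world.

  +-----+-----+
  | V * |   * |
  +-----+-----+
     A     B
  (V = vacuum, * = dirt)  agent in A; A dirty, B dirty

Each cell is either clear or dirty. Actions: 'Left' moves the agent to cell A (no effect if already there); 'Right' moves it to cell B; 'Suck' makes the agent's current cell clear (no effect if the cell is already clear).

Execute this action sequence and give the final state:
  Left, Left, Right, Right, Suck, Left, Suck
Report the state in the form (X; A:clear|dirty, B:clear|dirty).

1) do Left; now (A; A:dirty, B:dirty)
2) do Left; now (A; A:dirty, B:dirty)
3) do Right; now (B; A:dirty, B:dirty)
4) do Right; now (B; A:dirty, B:dirty)
5) do Suck; now (B; A:dirty, B:clear)
6) do Left; now (A; A:dirty, B:clear)
7) do Suck; now (A; A:clear, B:clear)

(A; A:clear, B:clear)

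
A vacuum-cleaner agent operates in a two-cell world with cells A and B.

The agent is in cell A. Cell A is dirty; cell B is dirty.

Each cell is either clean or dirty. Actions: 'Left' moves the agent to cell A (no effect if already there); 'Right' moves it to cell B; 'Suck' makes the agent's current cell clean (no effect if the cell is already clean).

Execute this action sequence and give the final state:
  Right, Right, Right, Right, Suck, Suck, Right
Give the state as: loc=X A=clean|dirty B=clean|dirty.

loc=B A=dirty B=clean

step 1/7 (Right): loc=B A=dirty B=dirty
step 2/7 (Right): loc=B A=dirty B=dirty
step 3/7 (Right): loc=B A=dirty B=dirty
step 4/7 (Right): loc=B A=dirty B=dirty
step 5/7 (Suck): loc=B A=dirty B=clean
step 6/7 (Suck): loc=B A=dirty B=clean
step 7/7 (Right): loc=B A=dirty B=clean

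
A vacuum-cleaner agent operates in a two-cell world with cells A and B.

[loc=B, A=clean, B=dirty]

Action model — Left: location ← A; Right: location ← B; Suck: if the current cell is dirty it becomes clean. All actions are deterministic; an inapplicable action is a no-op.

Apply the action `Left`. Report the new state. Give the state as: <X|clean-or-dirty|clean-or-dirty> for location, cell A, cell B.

<A|clean|dirty>

start: <B|clean|dirty>
step 1/1 (Left): <A|clean|dirty>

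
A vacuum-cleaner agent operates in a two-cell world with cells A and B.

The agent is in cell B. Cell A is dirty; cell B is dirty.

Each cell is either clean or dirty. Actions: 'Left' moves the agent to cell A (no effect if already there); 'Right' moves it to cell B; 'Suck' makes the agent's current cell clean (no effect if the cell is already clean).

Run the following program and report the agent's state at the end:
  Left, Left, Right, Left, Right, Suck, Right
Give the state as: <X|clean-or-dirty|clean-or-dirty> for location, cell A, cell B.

<B|dirty|clean>

t=1 Left ⇒ <A|dirty|dirty>
t=2 Left ⇒ <A|dirty|dirty>
t=3 Right ⇒ <B|dirty|dirty>
t=4 Left ⇒ <A|dirty|dirty>
t=5 Right ⇒ <B|dirty|dirty>
t=6 Suck ⇒ <B|dirty|clean>
t=7 Right ⇒ <B|dirty|clean>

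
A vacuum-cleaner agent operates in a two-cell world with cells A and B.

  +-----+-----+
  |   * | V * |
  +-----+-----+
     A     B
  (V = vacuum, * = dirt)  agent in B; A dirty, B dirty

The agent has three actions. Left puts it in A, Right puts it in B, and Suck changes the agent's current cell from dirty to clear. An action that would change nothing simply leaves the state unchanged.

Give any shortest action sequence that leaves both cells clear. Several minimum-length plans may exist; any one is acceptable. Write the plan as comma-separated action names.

Suck, Left, Suck

1. Suck → <B|dirty|clear>
2. Left → <A|dirty|clear>
3. Suck → <A|clear|clear>
min 3: Suck B + move + Suck A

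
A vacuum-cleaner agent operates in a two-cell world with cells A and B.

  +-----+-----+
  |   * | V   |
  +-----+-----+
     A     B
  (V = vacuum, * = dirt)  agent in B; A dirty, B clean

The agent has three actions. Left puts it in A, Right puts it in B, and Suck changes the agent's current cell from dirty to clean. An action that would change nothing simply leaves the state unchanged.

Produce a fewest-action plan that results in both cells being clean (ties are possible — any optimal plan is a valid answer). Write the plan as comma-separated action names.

[1] after Left: (A; A:dirty, B:clean)
[2] after Suck: (A; A:clean, B:clean)
min 2: go A then Suck

Left, Suck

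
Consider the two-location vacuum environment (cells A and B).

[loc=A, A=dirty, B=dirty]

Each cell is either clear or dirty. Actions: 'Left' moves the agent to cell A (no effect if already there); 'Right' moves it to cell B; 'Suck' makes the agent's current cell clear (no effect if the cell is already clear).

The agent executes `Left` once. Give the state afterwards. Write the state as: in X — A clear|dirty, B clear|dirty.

in A — A dirty, B dirty

start: in A — A dirty, B dirty
t=1 Left ⇒ in A — A dirty, B dirty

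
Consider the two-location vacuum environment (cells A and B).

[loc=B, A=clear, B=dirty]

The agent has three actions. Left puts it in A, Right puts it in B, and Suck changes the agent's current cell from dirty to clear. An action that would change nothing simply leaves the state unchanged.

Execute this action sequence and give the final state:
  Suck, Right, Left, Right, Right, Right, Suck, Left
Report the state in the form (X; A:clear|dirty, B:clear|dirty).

(A; A:clear, B:clear)

1) do Suck; now (B; A:clear, B:clear)
2) do Right; now (B; A:clear, B:clear)
3) do Left; now (A; A:clear, B:clear)
4) do Right; now (B; A:clear, B:clear)
5) do Right; now (B; A:clear, B:clear)
6) do Right; now (B; A:clear, B:clear)
7) do Suck; now (B; A:clear, B:clear)
8) do Left; now (A; A:clear, B:clear)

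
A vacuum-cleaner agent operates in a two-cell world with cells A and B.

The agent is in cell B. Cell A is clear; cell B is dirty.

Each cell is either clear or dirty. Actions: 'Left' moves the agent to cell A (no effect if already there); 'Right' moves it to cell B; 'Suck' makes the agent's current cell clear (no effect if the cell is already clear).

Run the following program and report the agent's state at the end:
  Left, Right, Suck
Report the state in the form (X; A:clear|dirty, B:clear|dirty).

(B; A:clear, B:clear)

[1] after Left: (A; A:clear, B:dirty)
[2] after Right: (B; A:clear, B:dirty)
[3] after Suck: (B; A:clear, B:clear)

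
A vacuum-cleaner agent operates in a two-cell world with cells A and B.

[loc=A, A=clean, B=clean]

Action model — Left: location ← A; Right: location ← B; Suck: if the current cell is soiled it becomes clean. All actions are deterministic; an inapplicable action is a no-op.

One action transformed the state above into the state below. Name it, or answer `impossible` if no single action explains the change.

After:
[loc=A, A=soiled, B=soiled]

impossible

try  Left: (A; A:clean, B:clean)
try Right: (B; A:clean, B:clean)
try  Suck: (A; A:clean, B:clean)
no single action produces the after-state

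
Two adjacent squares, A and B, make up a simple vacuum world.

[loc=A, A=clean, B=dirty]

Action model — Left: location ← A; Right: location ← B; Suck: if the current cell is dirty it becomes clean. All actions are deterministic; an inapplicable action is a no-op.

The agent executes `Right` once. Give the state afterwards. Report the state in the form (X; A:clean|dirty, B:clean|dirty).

start: (A; A:clean, B:dirty)
t=1 Right ⇒ (B; A:clean, B:dirty)

(B; A:clean, B:dirty)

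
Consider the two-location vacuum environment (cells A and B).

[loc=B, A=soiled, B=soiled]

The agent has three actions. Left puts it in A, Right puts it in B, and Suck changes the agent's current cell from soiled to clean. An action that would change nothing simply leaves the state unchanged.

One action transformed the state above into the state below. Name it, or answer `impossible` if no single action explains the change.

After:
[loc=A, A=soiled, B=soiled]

try  Left: loc=A A=soiled B=soiled  ← match
try Right: loc=B A=soiled B=soiled
try  Suck: loc=B A=soiled B=clean

Left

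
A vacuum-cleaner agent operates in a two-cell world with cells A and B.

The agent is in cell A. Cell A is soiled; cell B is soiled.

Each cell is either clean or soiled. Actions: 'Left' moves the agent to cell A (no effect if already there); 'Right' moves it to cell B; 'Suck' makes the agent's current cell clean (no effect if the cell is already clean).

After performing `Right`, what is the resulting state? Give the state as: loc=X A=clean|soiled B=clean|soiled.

loc=B A=soiled B=soiled

start: loc=A A=soiled B=soiled
t=1 Right ⇒ loc=B A=soiled B=soiled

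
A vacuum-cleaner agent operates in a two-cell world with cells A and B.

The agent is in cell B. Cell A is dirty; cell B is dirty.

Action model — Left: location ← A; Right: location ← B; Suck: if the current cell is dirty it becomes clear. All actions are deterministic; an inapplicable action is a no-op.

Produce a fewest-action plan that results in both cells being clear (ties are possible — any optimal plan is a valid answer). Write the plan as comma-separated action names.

step 1/3 (Suck): (B; A:dirty, B:clear)
step 2/3 (Left): (A; A:dirty, B:clear)
step 3/3 (Suck): (A; A:clear, B:clear)
min 3: Suck B + move + Suck A

Suck, Left, Suck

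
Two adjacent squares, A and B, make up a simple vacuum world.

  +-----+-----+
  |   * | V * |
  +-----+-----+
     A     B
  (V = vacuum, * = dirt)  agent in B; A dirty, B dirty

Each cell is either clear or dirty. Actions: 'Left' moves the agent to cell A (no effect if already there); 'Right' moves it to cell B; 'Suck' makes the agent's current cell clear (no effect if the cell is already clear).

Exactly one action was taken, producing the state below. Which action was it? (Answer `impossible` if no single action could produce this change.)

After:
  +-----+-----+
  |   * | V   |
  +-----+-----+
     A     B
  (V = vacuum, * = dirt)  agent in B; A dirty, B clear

Suck

try  Left: in A — A dirty, B dirty
try Right: in B — A dirty, B dirty
try  Suck: in B — A dirty, B clear  ← match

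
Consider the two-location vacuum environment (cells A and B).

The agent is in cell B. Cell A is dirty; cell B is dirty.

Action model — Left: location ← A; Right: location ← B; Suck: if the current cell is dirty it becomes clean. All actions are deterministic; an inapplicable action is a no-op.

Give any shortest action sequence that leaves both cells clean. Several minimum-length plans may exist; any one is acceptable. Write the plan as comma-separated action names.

Suck, Left, Suck

[1] after Suck: <B|dirty|clean>
[2] after Left: <A|dirty|clean>
[3] after Suck: <A|clean|clean>
min 3: Suck B + move + Suck A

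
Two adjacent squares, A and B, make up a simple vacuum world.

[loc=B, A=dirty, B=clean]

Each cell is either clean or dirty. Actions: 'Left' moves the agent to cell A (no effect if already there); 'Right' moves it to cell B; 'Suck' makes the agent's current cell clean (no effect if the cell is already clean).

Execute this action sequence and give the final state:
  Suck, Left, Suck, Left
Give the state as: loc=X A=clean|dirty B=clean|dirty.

loc=A A=clean B=clean

[1] after Suck: loc=B A=dirty B=clean
[2] after Left: loc=A A=dirty B=clean
[3] after Suck: loc=A A=clean B=clean
[4] after Left: loc=A A=clean B=clean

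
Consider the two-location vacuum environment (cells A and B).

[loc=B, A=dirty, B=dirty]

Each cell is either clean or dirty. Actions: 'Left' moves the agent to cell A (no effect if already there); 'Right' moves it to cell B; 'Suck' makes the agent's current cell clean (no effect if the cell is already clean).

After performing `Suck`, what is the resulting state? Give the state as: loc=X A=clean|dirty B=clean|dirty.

start: loc=B A=dirty B=dirty
Suck (#1): loc=B A=dirty B=clean

loc=B A=dirty B=clean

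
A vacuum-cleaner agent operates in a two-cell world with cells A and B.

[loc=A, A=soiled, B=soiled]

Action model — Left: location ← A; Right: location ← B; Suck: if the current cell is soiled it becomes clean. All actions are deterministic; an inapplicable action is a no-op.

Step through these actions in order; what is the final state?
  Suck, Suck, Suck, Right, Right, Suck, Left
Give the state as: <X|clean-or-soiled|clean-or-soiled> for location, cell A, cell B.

Suck (#1): <A|clean|soiled>
Suck (#2): <A|clean|soiled>
Suck (#3): <A|clean|soiled>
Right (#4): <B|clean|soiled>
Right (#5): <B|clean|soiled>
Suck (#6): <B|clean|clean>
Left (#7): <A|clean|clean>

<A|clean|clean>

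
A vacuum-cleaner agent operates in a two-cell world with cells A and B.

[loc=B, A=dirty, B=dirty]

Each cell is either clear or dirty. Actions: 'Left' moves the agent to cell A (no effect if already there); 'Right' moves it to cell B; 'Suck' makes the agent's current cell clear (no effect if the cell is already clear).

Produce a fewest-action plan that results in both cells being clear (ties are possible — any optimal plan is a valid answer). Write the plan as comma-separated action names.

Suck, Left, Suck

t=1 Suck ⇒ (B; A:dirty, B:clear)
t=2 Left ⇒ (A; A:dirty, B:clear)
t=3 Suck ⇒ (A; A:clear, B:clear)
min 3: Suck B + move + Suck A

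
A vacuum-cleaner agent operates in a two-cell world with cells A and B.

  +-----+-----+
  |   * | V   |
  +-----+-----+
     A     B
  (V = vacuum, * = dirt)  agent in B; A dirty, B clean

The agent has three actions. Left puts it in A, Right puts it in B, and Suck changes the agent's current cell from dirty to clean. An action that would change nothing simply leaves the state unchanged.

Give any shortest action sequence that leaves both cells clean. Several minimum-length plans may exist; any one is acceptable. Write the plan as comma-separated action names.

Left (#1): (A; A:dirty, B:clean)
Suck (#2): (A; A:clean, B:clean)
min 2: go A then Suck

Left, Suck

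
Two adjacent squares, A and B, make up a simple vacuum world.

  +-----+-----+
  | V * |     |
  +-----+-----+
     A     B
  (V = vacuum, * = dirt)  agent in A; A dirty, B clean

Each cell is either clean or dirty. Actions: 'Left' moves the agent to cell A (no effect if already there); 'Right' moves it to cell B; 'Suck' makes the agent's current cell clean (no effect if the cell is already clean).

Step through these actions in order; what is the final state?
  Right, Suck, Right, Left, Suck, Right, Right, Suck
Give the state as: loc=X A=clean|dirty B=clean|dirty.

Right (#1): loc=B A=dirty B=clean
Suck (#2): loc=B A=dirty B=clean
Right (#3): loc=B A=dirty B=clean
Left (#4): loc=A A=dirty B=clean
Suck (#5): loc=A A=clean B=clean
Right (#6): loc=B A=clean B=clean
Right (#7): loc=B A=clean B=clean
Suck (#8): loc=B A=clean B=clean

loc=B A=clean B=clean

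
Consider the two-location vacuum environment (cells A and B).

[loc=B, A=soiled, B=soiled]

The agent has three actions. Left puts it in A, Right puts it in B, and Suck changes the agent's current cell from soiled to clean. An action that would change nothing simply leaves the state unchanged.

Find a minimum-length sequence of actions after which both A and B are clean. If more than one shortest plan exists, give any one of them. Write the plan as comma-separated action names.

Suck (#1): in B — A soiled, B clean
Left (#2): in A — A soiled, B clean
Suck (#3): in A — A clean, B clean
min 3: Suck B + move + Suck A

Suck, Left, Suck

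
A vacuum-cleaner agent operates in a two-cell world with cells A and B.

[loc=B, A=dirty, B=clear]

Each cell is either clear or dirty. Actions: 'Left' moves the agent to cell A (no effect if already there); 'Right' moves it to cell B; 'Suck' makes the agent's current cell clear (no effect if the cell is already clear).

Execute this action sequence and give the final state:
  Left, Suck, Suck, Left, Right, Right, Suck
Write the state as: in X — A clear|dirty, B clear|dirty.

in B — A clear, B clear

[1] after Left: in A — A dirty, B clear
[2] after Suck: in A — A clear, B clear
[3] after Suck: in A — A clear, B clear
[4] after Left: in A — A clear, B clear
[5] after Right: in B — A clear, B clear
[6] after Right: in B — A clear, B clear
[7] after Suck: in B — A clear, B clear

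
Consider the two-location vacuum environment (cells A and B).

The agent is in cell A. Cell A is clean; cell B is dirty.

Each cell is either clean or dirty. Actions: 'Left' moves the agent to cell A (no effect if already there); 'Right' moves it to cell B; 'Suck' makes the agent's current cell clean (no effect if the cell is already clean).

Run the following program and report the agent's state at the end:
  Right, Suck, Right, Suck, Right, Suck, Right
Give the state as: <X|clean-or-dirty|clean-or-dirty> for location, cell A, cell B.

t=1 Right ⇒ <B|clean|dirty>
t=2 Suck ⇒ <B|clean|clean>
t=3 Right ⇒ <B|clean|clean>
t=4 Suck ⇒ <B|clean|clean>
t=5 Right ⇒ <B|clean|clean>
t=6 Suck ⇒ <B|clean|clean>
t=7 Right ⇒ <B|clean|clean>

<B|clean|clean>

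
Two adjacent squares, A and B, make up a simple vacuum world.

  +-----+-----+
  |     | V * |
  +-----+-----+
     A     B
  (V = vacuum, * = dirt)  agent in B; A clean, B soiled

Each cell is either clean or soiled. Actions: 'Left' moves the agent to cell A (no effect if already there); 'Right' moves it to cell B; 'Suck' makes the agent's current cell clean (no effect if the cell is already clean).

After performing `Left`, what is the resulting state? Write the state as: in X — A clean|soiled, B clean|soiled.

in A — A clean, B soiled

start: in B — A clean, B soiled
[1] after Left: in A — A clean, B soiled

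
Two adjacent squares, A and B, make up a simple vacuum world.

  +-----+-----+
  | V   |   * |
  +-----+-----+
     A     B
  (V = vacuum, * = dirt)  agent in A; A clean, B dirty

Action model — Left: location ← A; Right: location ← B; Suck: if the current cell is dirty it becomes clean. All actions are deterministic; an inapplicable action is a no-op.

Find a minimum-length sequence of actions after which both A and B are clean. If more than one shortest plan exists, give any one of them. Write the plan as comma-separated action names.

Right, Suck

[1] after Right: loc=B A=clean B=dirty
[2] after Suck: loc=B A=clean B=clean
min 2: go B then Suck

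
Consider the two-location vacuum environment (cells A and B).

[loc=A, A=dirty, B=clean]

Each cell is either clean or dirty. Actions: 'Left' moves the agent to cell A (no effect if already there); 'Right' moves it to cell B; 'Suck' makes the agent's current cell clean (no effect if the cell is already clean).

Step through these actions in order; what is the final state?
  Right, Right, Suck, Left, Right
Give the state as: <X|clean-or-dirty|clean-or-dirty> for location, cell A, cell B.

1) do Right; now <B|dirty|clean>
2) do Right; now <B|dirty|clean>
3) do Suck; now <B|dirty|clean>
4) do Left; now <A|dirty|clean>
5) do Right; now <B|dirty|clean>

<B|dirty|clean>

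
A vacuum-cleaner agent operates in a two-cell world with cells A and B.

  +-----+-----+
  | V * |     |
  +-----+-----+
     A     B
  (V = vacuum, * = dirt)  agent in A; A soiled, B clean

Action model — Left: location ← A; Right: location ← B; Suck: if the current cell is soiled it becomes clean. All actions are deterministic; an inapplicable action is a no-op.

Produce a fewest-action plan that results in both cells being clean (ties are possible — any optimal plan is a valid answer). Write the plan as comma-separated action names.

Suck

Suck (#1): <A|clean|clean>
min 1: A is soiled, one Suck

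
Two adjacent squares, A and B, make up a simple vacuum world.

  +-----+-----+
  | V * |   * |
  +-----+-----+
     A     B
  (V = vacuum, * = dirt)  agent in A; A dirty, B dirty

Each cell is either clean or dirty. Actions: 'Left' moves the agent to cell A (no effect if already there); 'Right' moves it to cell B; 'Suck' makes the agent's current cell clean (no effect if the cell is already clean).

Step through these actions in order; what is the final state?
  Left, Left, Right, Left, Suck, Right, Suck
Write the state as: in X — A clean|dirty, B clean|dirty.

[1] after Left: in A — A dirty, B dirty
[2] after Left: in A — A dirty, B dirty
[3] after Right: in B — A dirty, B dirty
[4] after Left: in A — A dirty, B dirty
[5] after Suck: in A — A clean, B dirty
[6] after Right: in B — A clean, B dirty
[7] after Suck: in B — A clean, B clean

in B — A clean, B clean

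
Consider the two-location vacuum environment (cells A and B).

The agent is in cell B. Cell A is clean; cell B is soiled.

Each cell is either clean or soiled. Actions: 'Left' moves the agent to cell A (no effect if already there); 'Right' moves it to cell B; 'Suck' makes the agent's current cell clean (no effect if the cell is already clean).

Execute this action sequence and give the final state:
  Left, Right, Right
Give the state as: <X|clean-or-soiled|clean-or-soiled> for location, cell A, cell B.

<B|clean|soiled>

1) do Left; now <A|clean|soiled>
2) do Right; now <B|clean|soiled>
3) do Right; now <B|clean|soiled>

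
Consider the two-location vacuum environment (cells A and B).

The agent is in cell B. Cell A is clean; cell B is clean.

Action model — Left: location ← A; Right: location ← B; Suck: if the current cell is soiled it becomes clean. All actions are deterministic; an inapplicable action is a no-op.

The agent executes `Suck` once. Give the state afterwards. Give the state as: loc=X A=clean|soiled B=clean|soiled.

start: loc=B A=clean B=clean
step 1/1 (Suck): loc=B A=clean B=clean

loc=B A=clean B=clean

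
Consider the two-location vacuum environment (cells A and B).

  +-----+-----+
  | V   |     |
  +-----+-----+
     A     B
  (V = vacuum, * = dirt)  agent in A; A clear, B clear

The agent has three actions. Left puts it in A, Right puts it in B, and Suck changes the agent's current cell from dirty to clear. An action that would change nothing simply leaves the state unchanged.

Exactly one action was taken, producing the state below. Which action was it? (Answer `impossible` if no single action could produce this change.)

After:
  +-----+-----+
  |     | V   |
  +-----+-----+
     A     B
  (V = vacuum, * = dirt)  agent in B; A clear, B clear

try  Left: (A; A:clear, B:clear)
try Right: (B; A:clear, B:clear)  ← match
try  Suck: (A; A:clear, B:clear)

Right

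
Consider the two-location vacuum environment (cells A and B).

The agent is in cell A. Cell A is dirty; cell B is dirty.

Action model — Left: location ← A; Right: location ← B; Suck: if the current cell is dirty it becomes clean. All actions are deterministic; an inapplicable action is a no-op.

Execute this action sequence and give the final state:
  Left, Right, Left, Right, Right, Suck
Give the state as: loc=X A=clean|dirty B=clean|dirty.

Left (#1): loc=A A=dirty B=dirty
Right (#2): loc=B A=dirty B=dirty
Left (#3): loc=A A=dirty B=dirty
Right (#4): loc=B A=dirty B=dirty
Right (#5): loc=B A=dirty B=dirty
Suck (#6): loc=B A=dirty B=clean

loc=B A=dirty B=clean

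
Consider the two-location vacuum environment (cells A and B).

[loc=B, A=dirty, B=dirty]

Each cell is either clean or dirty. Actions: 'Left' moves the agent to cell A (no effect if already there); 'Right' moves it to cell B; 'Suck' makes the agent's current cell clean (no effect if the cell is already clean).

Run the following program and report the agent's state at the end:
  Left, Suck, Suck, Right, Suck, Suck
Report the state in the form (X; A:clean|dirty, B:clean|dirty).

step 1/6 (Left): (A; A:dirty, B:dirty)
step 2/6 (Suck): (A; A:clean, B:dirty)
step 3/6 (Suck): (A; A:clean, B:dirty)
step 4/6 (Right): (B; A:clean, B:dirty)
step 5/6 (Suck): (B; A:clean, B:clean)
step 6/6 (Suck): (B; A:clean, B:clean)

(B; A:clean, B:clean)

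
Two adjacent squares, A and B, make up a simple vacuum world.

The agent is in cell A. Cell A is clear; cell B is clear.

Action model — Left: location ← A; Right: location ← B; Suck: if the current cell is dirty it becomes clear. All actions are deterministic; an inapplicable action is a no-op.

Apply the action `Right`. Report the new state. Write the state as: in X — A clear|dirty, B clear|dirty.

in B — A clear, B clear

start: in A — A clear, B clear
t=1 Right ⇒ in B — A clear, B clear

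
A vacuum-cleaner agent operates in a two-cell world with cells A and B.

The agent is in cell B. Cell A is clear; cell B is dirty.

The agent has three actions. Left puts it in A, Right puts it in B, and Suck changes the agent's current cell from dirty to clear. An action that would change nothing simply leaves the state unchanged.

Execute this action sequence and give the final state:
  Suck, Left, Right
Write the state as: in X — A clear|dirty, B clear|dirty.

step 1/3 (Suck): in B — A clear, B clear
step 2/3 (Left): in A — A clear, B clear
step 3/3 (Right): in B — A clear, B clear

in B — A clear, B clear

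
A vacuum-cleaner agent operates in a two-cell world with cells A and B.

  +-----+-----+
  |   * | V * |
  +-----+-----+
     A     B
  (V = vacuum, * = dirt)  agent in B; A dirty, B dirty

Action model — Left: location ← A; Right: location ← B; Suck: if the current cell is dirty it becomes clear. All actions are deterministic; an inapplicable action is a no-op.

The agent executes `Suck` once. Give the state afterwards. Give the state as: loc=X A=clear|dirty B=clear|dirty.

start: loc=B A=dirty B=dirty
1. Suck → loc=B A=dirty B=clear

loc=B A=dirty B=clear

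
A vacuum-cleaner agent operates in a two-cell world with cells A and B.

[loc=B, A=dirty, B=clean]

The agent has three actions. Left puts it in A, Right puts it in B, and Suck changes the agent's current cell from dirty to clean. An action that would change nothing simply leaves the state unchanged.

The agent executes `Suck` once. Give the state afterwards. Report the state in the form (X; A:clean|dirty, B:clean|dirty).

start: (B; A:dirty, B:clean)
[1] after Suck: (B; A:dirty, B:clean)

(B; A:dirty, B:clean)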